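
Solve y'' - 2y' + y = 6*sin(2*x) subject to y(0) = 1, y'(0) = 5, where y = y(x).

Characteristic equation r² - 2r + 1 = 0 has discriminant (-2)² - 4·(1) = 0, so r = 1 is a repeated root.
Hence y_h = (C1 + C2*x)*exp(x).
Try y_p = A*cos(2*x) + B*sin(2*x). Substituting and equating the coefficients of cos(2x) and sin(2x) gives A = 24/25, B = -18/25, so y_p = -18*sin(2*x)/25 + 24*cos(2*x)/25.
General solution: y = -18*sin(2*x)/25 + 24*cos(2*x)/25 + C1*exp(x) + C2*x*exp(x).
Apply the initial conditions: y(0) = 24/25 + C1 = 1 and y'(0) = -36/25 + C1 + C2 = 5. Solving gives C1 = 1/25, C2 = 32/5.

y = -18*sin(2*x)/25 + exp(x)/25 + 24*cos(2*x)/25 + 32*x*exp(x)/5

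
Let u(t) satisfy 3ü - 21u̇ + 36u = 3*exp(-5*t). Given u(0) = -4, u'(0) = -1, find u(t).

u = -121*exp(3*t)/8 + exp(-5*t)/72 + 100*exp(4*t)/9

Divide through by 3: u'' - 7u' + 12u = exp(-5*t).
Characteristic equation r² - 7r + 12 = 0 factors as (r - 4)(r - 3) = 0, so r = 4, 3.
Hence u_h = C1*exp(4*t) + C2*exp(3*t).
Try u_p = A*exp(-5*t). Substituting into the equation and dividing by exp(-5*t) gives A = 1/72, so u_p = exp(-5*t)/72.
General solution: u = exp(-5*t)/72 + C1*exp(4*t) + C2*exp(3*t).
Apply the initial conditions: u(0) = 1/72 + C1 + C2 = -4 and u'(0) = -5/72 + 3*C2 + 4*C1 = -1. Solving gives C1 = 100/9, C2 = -121/8.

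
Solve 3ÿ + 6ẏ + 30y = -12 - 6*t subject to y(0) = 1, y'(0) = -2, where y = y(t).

y = -9/25 - t/5 - 11*exp(-t)*sin(3*t)/75 + 34*cos(3*t)*exp(-t)/25

Divide through by 3: y'' + 2y' + 10y = -4 - 2*t.
Characteristic equation r² + 2r + 10 = 0 has discriminant (2)² - 4·(10) = -36 < 0, so r = -1 ± 3i.
Hence y_h = C1*cos(3*t)*exp(-t) + C2*exp(-t)*sin(3*t).
For the particular solution try y_p = A0 + A1*t. Substituting and matching coefficients of each power of t gives A0 = -9/25, A1 = -1/5, so y_p = -9/25 - t/5.
General solution: y = -9/25 - t/5 + C1*cos(3*t)*exp(-t) + C2*exp(-t)*sin(3*t).
Apply the initial conditions: y(0) = -9/25 + C1 = 1 and y'(0) = -1/5 - C1 + 3*C2 = -2. Solving gives C1 = 34/25, C2 = -11/75.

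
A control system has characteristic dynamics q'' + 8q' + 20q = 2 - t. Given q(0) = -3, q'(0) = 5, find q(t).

Characteristic equation r² + 8r + 20 = 0 has discriminant (8)² - 4·(20) = -16 < 0, so r = -4 ± 2i.
Hence q_h = C1*cos(2*t)*exp(-4*t) + C2*exp(-4*t)*sin(2*t).
For the particular solution try q_p = A0 + A1*t. Substituting and matching coefficients of each power of t gives A0 = 3/25, A1 = -1/20, so q_p = 3/25 - t/20.
General solution: q = 3/25 - t/20 + C1*cos(2*t)*exp(-4*t) + C2*exp(-4*t)*sin(2*t).
Apply the initial conditions: q(0) = 3/25 + C1 = -3 and q'(0) = -1/20 - 4*C1 + 2*C2 = 5. Solving gives C1 = -78/25, C2 = -743/200.

q = 3/25 - t/20 - 743*exp(-4*t)*sin(2*t)/200 - 78*cos(2*t)*exp(-4*t)/25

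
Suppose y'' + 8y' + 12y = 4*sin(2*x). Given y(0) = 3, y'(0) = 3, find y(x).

Characteristic equation r² + 8r + 12 = 0 factors as (r + 2)(r + 6) = 0, so r = -2, -6.
Hence y_h = C1*exp(-2*x) + C2*exp(-6*x).
Try y_p = A*cos(2*x) + B*sin(2*x). Substituting and equating the coefficients of cos(2x) and sin(2x) gives A = -1/5, B = 1/10, so y_p = -cos(2*x)/5 + sin(2*x)/10.
General solution: y = -cos(2*x)/5 + sin(2*x)/10 + C1*exp(-2*x) + C2*exp(-6*x).
Apply the initial conditions: y(0) = -1/5 + C1 + C2 = 3 and y'(0) = 1/5 - 6*C2 - 2*C1 = 3. Solving gives C1 = 11/2, C2 = -23/10.

y = -23*exp(-6*x)/10 - cos(2*x)/5 + sin(2*x)/10 + 11*exp(-2*x)/2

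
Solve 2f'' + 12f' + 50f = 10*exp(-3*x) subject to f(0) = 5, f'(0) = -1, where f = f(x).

Divide through by 2: f'' + 6f' + 25f = 5*exp(-3*x).
Characteristic equation r² + 6r + 25 = 0 has discriminant (6)² - 4·(25) = -64 < 0, so r = -3 ± 4i.
Hence f_h = C1*cos(4*x)*exp(-3*x) + C2*exp(-3*x)*sin(4*x).
Try f_p = A*exp(-3*x). Substituting into the equation and dividing by exp(-3*x) gives A = 5/16, so f_p = 5*exp(-3*x)/16.
General solution: f = 5*exp(-3*x)/16 + C1*cos(4*x)*exp(-3*x) + C2*exp(-3*x)*sin(4*x).
Apply the initial conditions: f(0) = 5/16 + C1 = 5 and f'(0) = -15/16 - 3*C1 + 4*C2 = -1. Solving gives C1 = 75/16, C2 = 7/2.

f = 5*exp(-3*x)/16 + 7*exp(-3*x)*sin(4*x)/2 + 75*cos(4*x)*exp(-3*x)/16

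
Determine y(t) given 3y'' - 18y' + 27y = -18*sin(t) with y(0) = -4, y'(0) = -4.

Divide through by 3: y'' - 6y' + 9y = -6*sin(t).
Characteristic equation r² - 6r + 9 = 0 has discriminant (-6)² - 4·(9) = 0, so r = 3 is a repeated root.
Hence y_h = (C1 + C2*t)*exp(3*t).
Try y_p = A*cos(t) + B*sin(t). Substituting and equating the coefficients of cos(t) and sin(t) gives A = -9/25, B = -12/25, so y_p = -12*sin(t)/25 - 9*cos(t)/25.
General solution: y = -12*sin(t)/25 - 9*cos(t)/25 + C1*exp(3*t) + C2*t*exp(3*t).
Apply the initial conditions: y(0) = -9/25 + C1 = -4 and y'(0) = -12/25 + C2 + 3*C1 = -4. Solving gives C1 = -91/25, C2 = 37/5.

y = -91*exp(3*t)/25 - 12*sin(t)/25 - 9*cos(t)/25 + 37*t*exp(3*t)/5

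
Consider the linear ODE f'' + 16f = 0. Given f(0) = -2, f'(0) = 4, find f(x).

Characteristic equation r² + 16 = 0 has discriminant (0)² - 4·(16) = -64 < 0, so r = ± 4i.
Hence f_h = C1*cos(4*x) + C2*sin(4*x).
Apply the initial conditions: f(0) = C1 = -2 and f'(0) = 4*C2 = 4. Solving gives C1 = -2, C2 = 1.

f = -2*cos(4*x) + sin(4*x)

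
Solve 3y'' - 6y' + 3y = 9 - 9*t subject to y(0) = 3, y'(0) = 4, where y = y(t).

Divide through by 3: y'' - 2y' + y = 3 - 3*t.
Characteristic equation r² - 2r + 1 = 0 has discriminant (-2)² - 4·(1) = 0, so r = 1 is a repeated root.
Hence y_h = (C1 + C2*t)*exp(t).
For the particular solution try y_p = A0 + A1*t. Substituting and matching coefficients of each power of t gives A0 = -3, A1 = -3, so y_p = -3 - 3*t.
General solution: y = -3 - 3*t + C1*exp(t) + C2*t*exp(t).
Apply the initial conditions: y(0) = -3 + C1 = 3 and y'(0) = -3 + C1 + C2 = 4. Solving gives C1 = 6, C2 = 1.

y = -3 - 3*t + 6*exp(t) + t*exp(t)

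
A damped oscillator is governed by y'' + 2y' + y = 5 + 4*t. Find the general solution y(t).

Characteristic equation r² + 2r + 1 = 0 has discriminant (2)² - 4·(1) = 0, so r = -1 is a repeated root.
Hence y_h = (C1 + C2*t)*exp(-t).
For the particular solution try y_p = A0 + A1*t. Substituting and matching coefficients of each power of t gives A0 = -3, A1 = 4, so y_p = -3 + 4*t.

y = -3 + 4*t + C1*exp(-t) + C2*t*exp(-t)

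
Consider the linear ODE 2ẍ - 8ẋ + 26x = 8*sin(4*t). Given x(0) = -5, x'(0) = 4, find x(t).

x = -12*sin(4*t)/265 + 64*cos(4*t)/265 - 1389*cos(3*t)*exp(2*t)/265 + 3886*exp(2*t)*sin(3*t)/795

Divide through by 2: x'' - 4x' + 13x = 4*sin(4*t).
Characteristic equation r² - 4r + 13 = 0 has discriminant (-4)² - 4·(13) = -36 < 0, so r = 2 ± 3i.
Hence x_h = C1*cos(3*t)*exp(2*t) + C2*exp(2*t)*sin(3*t).
Try x_p = A*cos(4*t) + B*sin(4*t). Substituting and equating the coefficients of cos(4t) and sin(4t) gives A = 64/265, B = -12/265, so x_p = -12*sin(4*t)/265 + 64*cos(4*t)/265.
General solution: x = -12*sin(4*t)/265 + 64*cos(4*t)/265 + C1*cos(3*t)*exp(2*t) + C2*exp(2*t)*sin(3*t).
Apply the initial conditions: x(0) = 64/265 + C1 = -5 and x'(0) = -48/265 + 2*C1 + 3*C2 = 4. Solving gives C1 = -1389/265, C2 = 3886/795.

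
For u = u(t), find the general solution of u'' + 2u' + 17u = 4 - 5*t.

u = 78/289 - 5*t/17 + C1*cos(4*t)*exp(-t) + C2*exp(-t)*sin(4*t)

Characteristic equation r² + 2r + 17 = 0 has discriminant (2)² - 4·(17) = -64 < 0, so r = -1 ± 4i.
Hence u_h = C1*cos(4*t)*exp(-t) + C2*exp(-t)*sin(4*t).
For the particular solution try u_p = A0 + A1*t. Substituting and matching coefficients of each power of t gives A0 = 78/289, A1 = -5/17, so u_p = 78/289 - 5*t/17.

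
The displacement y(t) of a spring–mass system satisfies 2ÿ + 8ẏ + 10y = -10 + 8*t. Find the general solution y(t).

Divide through by 2: y'' + 4y' + 5y = -5 + 4*t.
Characteristic equation r² + 4r + 5 = 0 has discriminant (4)² - 4·(5) = -4 < 0, so r = -2 ± i.
Hence y_h = C1*cos(t)*exp(-2*t) + C2*exp(-2*t)*sin(t).
For the particular solution try y_p = A0 + A1*t. Substituting and matching coefficients of each power of t gives A0 = -41/25, A1 = 4/5, so y_p = -41/25 + 4*t/5.

y = -41/25 + 4*t/5 + C1*cos(t)*exp(-2*t) + C2*exp(-2*t)*sin(t)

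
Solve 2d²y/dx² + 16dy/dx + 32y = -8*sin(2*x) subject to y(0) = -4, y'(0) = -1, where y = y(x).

Divide through by 2: y'' + 8y' + 16y = -4*sin(2*x).
Characteristic equation r² + 8r + 16 = 0 has discriminant (8)² - 4·(16) = 0, so r = -4 is a repeated root.
Hence y_h = (C1 + C2*x)*exp(-4*x).
Try y_p = A*cos(2*x) + B*sin(2*x). Substituting and equating the coefficients of cos(2x) and sin(2x) gives A = 4/25, B = -3/25, so y_p = -3*sin(2*x)/25 + 4*cos(2*x)/25.
General solution: y = -3*sin(2*x)/25 + 4*cos(2*x)/25 + C1*exp(-4*x) + C2*x*exp(-4*x).
Apply the initial conditions: y(0) = 4/25 + C1 = -4 and y'(0) = -6/25 + C2 - 4*C1 = -1. Solving gives C1 = -104/25, C2 = -87/5.

y = -104*exp(-4*x)/25 - 3*sin(2*x)/25 + 4*cos(2*x)/25 - 87*x*exp(-4*x)/5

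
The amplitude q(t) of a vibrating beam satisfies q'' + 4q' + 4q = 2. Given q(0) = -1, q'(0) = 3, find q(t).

Characteristic equation r² + 4r + 4 = 0 has discriminant (4)² - 4·(4) = 0, so r = -2 is a repeated root.
Hence q_h = (C1 + C2*t)*exp(-2*t).
For the particular solution try q_p = A0. Substituting and matching coefficients of each power of t gives A0 = 1/2, so q_p = 1/2.
General solution: q = 1/2 + C1*exp(-2*t) + C2*t*exp(-2*t).
Apply the initial conditions: q(0) = 1/2 + C1 = -1 and q'(0) = C2 - 2*C1 = 3. Solving gives C1 = -3/2, C2 = 0.

q = 1/2 - 3*exp(-2*t)/2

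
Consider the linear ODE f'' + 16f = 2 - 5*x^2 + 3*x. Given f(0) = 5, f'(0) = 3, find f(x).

f = 21/128 - 5*x**2/16 + 3*x/16 + 45*sin(4*x)/64 + 619*cos(4*x)/128

Characteristic equation r² + 16 = 0 has discriminant (0)² - 4·(16) = -64 < 0, so r = ± 4i.
Hence f_h = C1*cos(4*x) + C2*sin(4*x).
For the particular solution try f_p = A0 + A1*x + A2*x^2. Substituting and matching coefficients of each power of x gives A0 = 21/128, A1 = 3/16, A2 = -5/16, so f_p = 21/128 - 5*x^2/16 + 3*x/16.
General solution: f = 21/128 - 5*x^2/16 + 3*x/16 + C1*cos(4*x) + C2*sin(4*x).
Apply the initial conditions: f(0) = 21/128 + C1 = 5 and f'(0) = 3/16 + 4*C2 = 3. Solving gives C1 = 619/128, C2 = 45/64.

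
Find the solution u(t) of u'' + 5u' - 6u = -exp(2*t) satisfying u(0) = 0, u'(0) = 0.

u = -exp(2*t)/8 - exp(-6*t)/56 + exp(t)/7

Characteristic equation r² + 5r - 6 = 0 factors as (r - 1)(r + 6) = 0, so r = 1, -6.
Hence u_h = C1*exp(t) + C2*exp(-6*t).
Try u_p = A*exp(2*t). Substituting into the equation and dividing by exp(2*t) gives A = -1/8, so u_p = -exp(2*t)/8.
General solution: u = -exp(2*t)/8 + C1*exp(t) + C2*exp(-6*t).
Apply the initial conditions: u(0) = -1/8 + C1 + C2 = 0 and u'(0) = -1/4 + C1 - 6*C2 = 0. Solving gives C1 = 1/7, C2 = -1/56.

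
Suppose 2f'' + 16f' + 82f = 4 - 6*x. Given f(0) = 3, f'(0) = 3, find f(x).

f = 106/1681 - 3*x/41 + 4937*cos(5*x)*exp(-4*x)/1681 + 24914*exp(-4*x)*sin(5*x)/8405

Divide through by 2: f'' + 8f' + 41f = 2 - 3*x.
Characteristic equation r² + 8r + 41 = 0 has discriminant (8)² - 4·(41) = -100 < 0, so r = -4 ± 5i.
Hence f_h = C1*cos(5*x)*exp(-4*x) + C2*exp(-4*x)*sin(5*x).
For the particular solution try f_p = A0 + A1*x. Substituting and matching coefficients of each power of x gives A0 = 106/1681, A1 = -3/41, so f_p = 106/1681 - 3*x/41.
General solution: f = 106/1681 - 3*x/41 + C1*cos(5*x)*exp(-4*x) + C2*exp(-4*x)*sin(5*x).
Apply the initial conditions: f(0) = 106/1681 + C1 = 3 and f'(0) = -3/41 - 4*C1 + 5*C2 = 3. Solving gives C1 = 4937/1681, C2 = 24914/8405.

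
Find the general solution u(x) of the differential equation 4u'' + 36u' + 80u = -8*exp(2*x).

u = -exp(2*x)/21 + C1*exp(-5*x) + C2*exp(-4*x)

Divide through by 4: u'' + 9u' + 20u = -2*exp(2*x).
Characteristic equation r² + 9r + 20 = 0 factors as (r + 5)(r + 4) = 0, so r = -5, -4.
Hence u_h = C1*exp(-5*x) + C2*exp(-4*x).
Try u_p = A*exp(2*x). Substituting into the equation and dividing by exp(2*x) gives A = -1/21, so u_p = -exp(2*x)/21.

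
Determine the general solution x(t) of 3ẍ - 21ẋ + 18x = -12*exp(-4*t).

Divide through by 3: x'' - 7x' + 6x = -4*exp(-4*t).
Characteristic equation r² - 7r + 6 = 0 factors as (r - 1)(r - 6) = 0, so r = 1, 6.
Hence x_h = C1*exp(t) + C2*exp(6*t).
Try x_p = A*exp(-4*t). Substituting into the equation and dividing by exp(-4*t) gives A = -2/25, so x_p = -2*exp(-4*t)/25.

x = -2*exp(-4*t)/25 + C1*exp(t) + C2*exp(6*t)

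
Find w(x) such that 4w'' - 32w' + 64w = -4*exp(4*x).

w = C1*exp(4*x) - x**2*exp(4*x)/2 + C2*x*exp(4*x)

Divide through by 4: w'' - 8w' + 16w = -exp(4*x).
Characteristic equation r² - 8r + 16 = 0 has discriminant (-8)² - 4·(16) = 0, so r = 4 is a repeated root.
Hence w_h = (C1 + C2*x)*exp(4*x).
Since exp(4*x) solves the homogeneous equation (r = 4 is a root of multiplicity 2), multiply the trial by x^2. Try w_p = A*x^2*exp(4*x). Substituting into the equation and dividing by exp(4*x) gives A = -1/2, so w_p = -x^2*exp(4*x)/2.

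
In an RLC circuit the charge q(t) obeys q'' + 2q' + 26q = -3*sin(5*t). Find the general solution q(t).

Characteristic equation r² + 2r + 26 = 0 has discriminant (2)² - 4·(26) = -100 < 0, so r = -1 ± 5i.
Hence q_h = C1*cos(5*t)*exp(-t) + C2*exp(-t)*sin(5*t).
Try q_p = A*cos(5*t) + B*sin(5*t). Substituting and equating the coefficients of cos(5t) and sin(5t) gives A = 30/101, B = -3/101, so q_p = -3*sin(5*t)/101 + 30*cos(5*t)/101.

q = -3*sin(5*t)/101 + 30*cos(5*t)/101 + C1*cos(5*t)*exp(-t) + C2*exp(-t)*sin(5*t)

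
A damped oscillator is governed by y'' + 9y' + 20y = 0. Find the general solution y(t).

Characteristic equation r² + 9r + 20 = 0 factors as (r + 4)(r + 5) = 0, so r = -4, -5.
Hence y_h = C1*exp(-4*t) + C2*exp(-5*t).

y = C1*exp(-4*t) + C2*exp(-5*t)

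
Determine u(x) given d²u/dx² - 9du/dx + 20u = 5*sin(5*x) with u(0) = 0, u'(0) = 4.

Characteristic equation r² - 9r + 20 = 0 factors as (r - 4)(r - 5) = 0, so r = 4, 5.
Hence u_h = C1*exp(4*x) + C2*exp(5*x).
Try u_p = A*cos(5*x) + B*sin(5*x). Substituting and equating the coefficients of cos(5x) and sin(5x) gives A = 9/82, B = -1/82, so u_p = -sin(5*x)/82 + 9*cos(5*x)/82.
General solution: u = -sin(5*x)/82 + 9*cos(5*x)/82 + C1*exp(4*x) + C2*exp(5*x).
Apply the initial conditions: u(0) = 9/82 + C1 + C2 = 0 and u'(0) = -5/82 + 4*C1 + 5*C2 = 4. Solving gives C1 = -189/41, C2 = 9/2.

u = -189*exp(4*x)/41 - sin(5*x)/82 + 9*exp(5*x)/2 + 9*cos(5*x)/82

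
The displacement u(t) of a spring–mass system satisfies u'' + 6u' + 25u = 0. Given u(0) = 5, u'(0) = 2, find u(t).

Characteristic equation r² + 6r + 25 = 0 has discriminant (6)² - 4·(25) = -64 < 0, so r = -3 ± 4i.
Hence u_h = C1*cos(4*t)*exp(-3*t) + C2*exp(-3*t)*sin(4*t).
Apply the initial conditions: u(0) = C1 = 5 and u'(0) = -3*C1 + 4*C2 = 2. Solving gives C1 = 5, C2 = 17/4.

u = 5*cos(4*t)*exp(-3*t) + 17*exp(-3*t)*sin(4*t)/4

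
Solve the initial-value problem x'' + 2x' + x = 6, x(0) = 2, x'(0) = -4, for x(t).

Characteristic equation r² + 2r + 1 = 0 has discriminant (2)² - 4·(1) = 0, so r = -1 is a repeated root.
Hence x_h = (C1 + C2*t)*exp(-t).
For the particular solution try x_p = A0. Substituting and matching coefficients of each power of t gives A0 = 6, so x_p = 6.
General solution: x = 6 + C1*exp(-t) + C2*t*exp(-t).
Apply the initial conditions: x(0) = 6 + C1 = 2 and x'(0) = C2 - C1 = -4. Solving gives C1 = -4, C2 = -8.

x = 6 - 4*exp(-t) - 8*t*exp(-t)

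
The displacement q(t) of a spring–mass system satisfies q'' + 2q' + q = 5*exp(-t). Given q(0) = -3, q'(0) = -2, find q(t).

q = -3*exp(-t) - 5*t*exp(-t) + 5*t**2*exp(-t)/2

Characteristic equation r² + 2r + 1 = 0 has discriminant (2)² - 4·(1) = 0, so r = -1 is a repeated root.
Hence q_h = (C1 + C2*t)*exp(-t).
Since exp(-t) solves the homogeneous equation (r = -1 is a root of multiplicity 2), multiply the trial by t^2. Try q_p = A*t^2*exp(-t). Substituting into the equation and dividing by exp(-t) gives A = 5/2, so q_p = 5*t^2*exp(-t)/2.
General solution: q = C1*exp(-t) + 5*t^2*exp(-t)/2 + C2*t*exp(-t).
Apply the initial conditions: q(0) = C1 = -3 and q'(0) = C2 - C1 = -2. Solving gives C1 = -3, C2 = -5.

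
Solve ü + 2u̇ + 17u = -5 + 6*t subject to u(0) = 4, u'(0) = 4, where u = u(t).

u = -97/289 + 6*t/17 + 1253*cos(4*t)*exp(-t)/289 + 2307*exp(-t)*sin(4*t)/1156

Characteristic equation r² + 2r + 17 = 0 has discriminant (2)² - 4·(17) = -64 < 0, so r = -1 ± 4i.
Hence u_h = C1*cos(4*t)*exp(-t) + C2*exp(-t)*sin(4*t).
For the particular solution try u_p = A0 + A1*t. Substituting and matching coefficients of each power of t gives A0 = -97/289, A1 = 6/17, so u_p = -97/289 + 6*t/17.
General solution: u = -97/289 + 6*t/17 + C1*cos(4*t)*exp(-t) + C2*exp(-t)*sin(4*t).
Apply the initial conditions: u(0) = -97/289 + C1 = 4 and u'(0) = 6/17 - C1 + 4*C2 = 4. Solving gives C1 = 1253/289, C2 = 2307/1156.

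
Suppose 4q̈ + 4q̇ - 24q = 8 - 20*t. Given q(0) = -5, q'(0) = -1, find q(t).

q = -7/36 - 14*exp(-3*t)/9 - 13*exp(2*t)/4 + 5*t/6

Divide through by 4: q'' + q' - 6q = 2 - 5*t.
Characteristic equation r² + r - 6 = 0 factors as (r - 2)(r + 3) = 0, so r = 2, -3.
Hence q_h = C1*exp(2*t) + C2*exp(-3*t).
For the particular solution try q_p = A0 + A1*t. Substituting and matching coefficients of each power of t gives A0 = -7/36, A1 = 5/6, so q_p = -7/36 + 5*t/6.
General solution: q = -7/36 + 5*t/6 + C1*exp(2*t) + C2*exp(-3*t).
Apply the initial conditions: q(0) = -7/36 + C1 + C2 = -5 and q'(0) = 5/6 - 3*C2 + 2*C1 = -1. Solving gives C1 = -13/4, C2 = -14/9.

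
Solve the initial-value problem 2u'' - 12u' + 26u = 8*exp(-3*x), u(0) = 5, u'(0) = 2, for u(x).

Divide through by 2: u'' - 6u' + 13u = 4*exp(-3*x).
Characteristic equation r² - 6r + 13 = 0 has discriminant (-6)² - 4·(13) = -16 < 0, so r = 3 ± 2i.
Hence u_h = C1*cos(2*x)*exp(3*x) + C2*exp(3*x)*sin(2*x).
Try u_p = A*exp(-3*x). Substituting into the equation and dividing by exp(-3*x) gives A = 1/10, so u_p = exp(-3*x)/10.
General solution: u = exp(-3*x)/10 + C1*cos(2*x)*exp(3*x) + C2*exp(3*x)*sin(2*x).
Apply the initial conditions: u(0) = 1/10 + C1 = 5 and u'(0) = -3/10 + 2*C2 + 3*C1 = 2. Solving gives C1 = 49/10, C2 = -31/5.

u = exp(-3*x)/10 - 31*exp(3*x)*sin(2*x)/5 + 49*cos(2*x)*exp(3*x)/10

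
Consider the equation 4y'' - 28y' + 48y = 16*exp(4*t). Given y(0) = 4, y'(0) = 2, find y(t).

y = -14*exp(4*t) + 18*exp(3*t) + 4*t*exp(4*t)

Divide through by 4: y'' - 7y' + 12y = 4*exp(4*t).
Characteristic equation r² - 7r + 12 = 0 factors as (r - 3)(r - 4) = 0, so r = 3, 4.
Hence y_h = C1*exp(3*t) + C2*exp(4*t).
Since exp(4*t) solves the homogeneous equation (r = 4 is a root of multiplicity 1), multiply the trial by t. Try y_p = A*t*exp(4*t). Substituting into the equation and dividing by exp(4*t) gives A = 4, so y_p = 4*t*exp(4*t).
General solution: y = C1*exp(3*t) + C2*exp(4*t) + 4*t*exp(4*t).
Apply the initial conditions: y(0) = C1 + C2 = 4 and y'(0) = 4 + 3*C1 + 4*C2 = 2. Solving gives C1 = 18, C2 = -14.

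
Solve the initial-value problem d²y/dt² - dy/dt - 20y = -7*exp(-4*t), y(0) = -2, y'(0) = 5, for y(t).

Characteristic equation r² - r - 20 = 0 factors as (r - 5)(r + 4) = 0, so r = 5, -4.
Hence y_h = C1*exp(5*t) + C2*exp(-4*t).
Since exp(-4*t) solves the homogeneous equation (r = -4 is a root of multiplicity 1), multiply the trial by t. Try y_p = A*t*exp(-4*t). Substituting into the equation and dividing by exp(-4*t) gives A = 7/9, so y_p = 7*t*exp(-4*t)/9.
General solution: y = C1*exp(5*t) + C2*exp(-4*t) + 7*t*exp(-4*t)/9.
Apply the initial conditions: y(0) = C1 + C2 = -2 and y'(0) = 7/9 - 4*C2 + 5*C1 = 5. Solving gives C1 = -34/81, C2 = -128/81.

y = -128*exp(-4*t)/81 - 34*exp(5*t)/81 + 7*t*exp(-4*t)/9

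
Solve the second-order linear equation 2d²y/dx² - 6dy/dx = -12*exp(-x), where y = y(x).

y = C2 - 3*exp(-x)/2 + C1*exp(3*x)

Divide through by 2: y'' - 3y' = -6*exp(-x).
Characteristic equation r² - 3r = 0 factors as (r - 3)r = 0, so r = 3, 0.
Hence y_h = C1*exp(3*x) + C2.
Try y_p = A*exp(-x). Substituting into the equation and dividing by exp(-x) gives A = -3/2, so y_p = -3*exp(-x)/2.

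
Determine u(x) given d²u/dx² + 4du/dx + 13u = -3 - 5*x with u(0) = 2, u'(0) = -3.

u = -19/169 - 5*x/13 + 272*exp(-2*x)*sin(3*x)/507 + 357*cos(3*x)*exp(-2*x)/169

Characteristic equation r² + 4r + 13 = 0 has discriminant (4)² - 4·(13) = -36 < 0, so r = -2 ± 3i.
Hence u_h = C1*cos(3*x)*exp(-2*x) + C2*exp(-2*x)*sin(3*x).
For the particular solution try u_p = A0 + A1*x. Substituting and matching coefficients of each power of x gives A0 = -19/169, A1 = -5/13, so u_p = -19/169 - 5*x/13.
General solution: u = -19/169 - 5*x/13 + C1*cos(3*x)*exp(-2*x) + C2*exp(-2*x)*sin(3*x).
Apply the initial conditions: u(0) = -19/169 + C1 = 2 and u'(0) = -5/13 - 2*C1 + 3*C2 = -3. Solving gives C1 = 357/169, C2 = 272/507.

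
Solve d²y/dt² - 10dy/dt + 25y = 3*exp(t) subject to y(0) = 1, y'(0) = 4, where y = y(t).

Characteristic equation r² - 10r + 25 = 0 has discriminant (-10)² - 4·(25) = 0, so r = 5 is a repeated root.
Hence y_h = (C1 + C2*t)*exp(5*t).
Try y_p = A*exp(t). Substituting into the equation and dividing by exp(t) gives A = 3/16, so y_p = 3*exp(t)/16.
General solution: y = 3*exp(t)/16 + C1*exp(5*t) + C2*t*exp(5*t).
Apply the initial conditions: y(0) = 3/16 + C1 = 1 and y'(0) = 3/16 + C2 + 5*C1 = 4. Solving gives C1 = 13/16, C2 = -1/4.

y = 3*exp(t)/16 + 13*exp(5*t)/16 - t*exp(5*t)/4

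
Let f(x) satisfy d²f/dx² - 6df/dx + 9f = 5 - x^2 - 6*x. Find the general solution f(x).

f = 1/27 - 22*x/27 - x**2/9 + C1*exp(3*x) + C2*x*exp(3*x)

Characteristic equation r² - 6r + 9 = 0 has discriminant (-6)² - 4·(9) = 0, so r = 3 is a repeated root.
Hence f_h = (C1 + C2*x)*exp(3*x).
For the particular solution try f_p = A0 + A1*x + A2*x^2. Substituting and matching coefficients of each power of x gives A0 = 1/27, A1 = -22/27, A2 = -1/9, so f_p = 1/27 - 22*x/27 - x^2/9.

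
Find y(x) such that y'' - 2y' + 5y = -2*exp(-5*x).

y = -exp(-5*x)/20 + C1*cos(2*x)*exp(x) + C2*exp(x)*sin(2*x)

Characteristic equation r² - 2r + 5 = 0 has discriminant (-2)² - 4·(5) = -16 < 0, so r = 1 ± 2i.
Hence y_h = C1*cos(2*x)*exp(x) + C2*exp(x)*sin(2*x).
Try y_p = A*exp(-5*x). Substituting into the equation and dividing by exp(-5*x) gives A = -1/20, so y_p = -exp(-5*x)/20.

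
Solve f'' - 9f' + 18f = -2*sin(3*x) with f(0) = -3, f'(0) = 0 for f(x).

f = -53*exp(3*x)/9 - cos(3*x)/15 - sin(3*x)/45 + 133*exp(6*x)/45

Characteristic equation r² - 9r + 18 = 0 factors as (r - 6)(r - 3) = 0, so r = 6, 3.
Hence f_h = C1*exp(6*x) + C2*exp(3*x).
Try f_p = A*cos(3*x) + B*sin(3*x). Substituting and equating the coefficients of cos(3x) and sin(3x) gives A = -1/15, B = -1/45, so f_p = -cos(3*x)/15 - sin(3*x)/45.
General solution: f = -cos(3*x)/15 - sin(3*x)/45 + C1*exp(6*x) + C2*exp(3*x).
Apply the initial conditions: f(0) = -1/15 + C1 + C2 = -3 and f'(0) = -1/15 + 3*C2 + 6*C1 = 0. Solving gives C1 = 133/45, C2 = -53/9.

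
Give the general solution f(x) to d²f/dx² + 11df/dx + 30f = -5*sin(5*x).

f = -sin(5*x)/122 + 11*cos(5*x)/122 + C1*exp(-6*x) + C2*exp(-5*x)

Characteristic equation r² + 11r + 30 = 0 factors as (r + 6)(r + 5) = 0, so r = -6, -5.
Hence f_h = C1*exp(-6*x) + C2*exp(-5*x).
Try f_p = A*cos(5*x) + B*sin(5*x). Substituting and equating the coefficients of cos(5x) and sin(5x) gives A = 11/122, B = -1/122, so f_p = -sin(5*x)/122 + 11*cos(5*x)/122.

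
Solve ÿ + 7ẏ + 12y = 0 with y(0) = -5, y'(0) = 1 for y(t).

Characteristic equation r² + 7r + 12 = 0 factors as (r + 3)(r + 4) = 0, so r = -3, -4.
Hence y_h = C1*exp(-3*t) + C2*exp(-4*t).
Apply the initial conditions: y(0) = C1 + C2 = -5 and y'(0) = -4*C2 - 3*C1 = 1. Solving gives C1 = -19, C2 = 14.

y = -19*exp(-3*t) + 14*exp(-4*t)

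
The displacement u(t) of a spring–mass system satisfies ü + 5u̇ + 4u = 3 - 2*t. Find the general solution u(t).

u = 11/8 - t/2 + C1*exp(-4*t) + C2*exp(-t)

Characteristic equation r² + 5r + 4 = 0 factors as (r + 4)(r + 1) = 0, so r = -4, -1.
Hence u_h = C1*exp(-4*t) + C2*exp(-t).
For the particular solution try u_p = A0 + A1*t. Substituting and matching coefficients of each power of t gives A0 = 11/8, A1 = -1/2, so u_p = 11/8 - t/2.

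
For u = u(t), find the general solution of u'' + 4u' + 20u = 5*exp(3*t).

Characteristic equation r² + 4r + 20 = 0 has discriminant (4)² - 4·(20) = -64 < 0, so r = -2 ± 4i.
Hence u_h = C1*cos(4*t)*exp(-2*t) + C2*exp(-2*t)*sin(4*t).
Try u_p = A*exp(3*t). Substituting into the equation and dividing by exp(3*t) gives A = 5/41, so u_p = 5*exp(3*t)/41.

u = 5*exp(3*t)/41 + C1*cos(4*t)*exp(-2*t) + C2*exp(-2*t)*sin(4*t)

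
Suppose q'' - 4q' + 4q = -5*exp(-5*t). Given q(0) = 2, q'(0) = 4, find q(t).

q = -5*exp(-5*t)/49 + 103*exp(2*t)/49 - 5*t*exp(2*t)/7

Characteristic equation r² - 4r + 4 = 0 has discriminant (-4)² - 4·(4) = 0, so r = 2 is a repeated root.
Hence q_h = (C1 + C2*t)*exp(2*t).
Try q_p = A*exp(-5*t). Substituting into the equation and dividing by exp(-5*t) gives A = -5/49, so q_p = -5*exp(-5*t)/49.
General solution: q = -5*exp(-5*t)/49 + C1*exp(2*t) + C2*t*exp(2*t).
Apply the initial conditions: q(0) = -5/49 + C1 = 2 and q'(0) = 25/49 + C2 + 2*C1 = 4. Solving gives C1 = 103/49, C2 = -5/7.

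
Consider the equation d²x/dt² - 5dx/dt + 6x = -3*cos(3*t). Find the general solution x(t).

Characteristic equation r² - 5r + 6 = 0 factors as (r - 3)(r - 2) = 0, so r = 3, 2.
Hence x_h = C1*exp(3*t) + C2*exp(2*t).
Try x_p = A*cos(3*t) + B*sin(3*t). Substituting and equating the coefficients of cos(3t) and sin(3t) gives A = 1/26, B = 5/26, so x_p = cos(3*t)/26 + 5*sin(3*t)/26.

x = cos(3*t)/26 + 5*sin(3*t)/26 + C1*exp(3*t) + C2*exp(2*t)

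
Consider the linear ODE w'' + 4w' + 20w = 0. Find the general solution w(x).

w = C1*cos(4*x)*exp(-2*x) + C2*exp(-2*x)*sin(4*x)

Characteristic equation r² + 4r + 20 = 0 has discriminant (4)² - 4·(20) = -64 < 0, so r = -2 ± 4i.
Hence w_h = C1*cos(4*x)*exp(-2*x) + C2*exp(-2*x)*sin(4*x).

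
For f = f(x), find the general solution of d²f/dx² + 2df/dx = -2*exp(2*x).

Characteristic equation r² + 2r = 0 factors as (r + 2)r = 0, so r = -2, 0.
Hence f_h = C1*exp(-2*x) + C2.
Try f_p = A*exp(2*x). Substituting into the equation and dividing by exp(2*x) gives A = -1/4, so f_p = -exp(2*x)/4.

f = C2 - exp(2*x)/4 + C1*exp(-2*x)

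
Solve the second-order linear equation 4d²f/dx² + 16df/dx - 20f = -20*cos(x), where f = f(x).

f = -5*sin(x)/13 + 15*cos(x)/26 + C1*exp(-5*x) + C2*exp(x)

Divide through by 4: f'' + 4f' - 5f = -5*cos(x).
Characteristic equation r² + 4r - 5 = 0 factors as (r + 5)(r - 1) = 0, so r = -5, 1.
Hence f_h = C1*exp(-5*x) + C2*exp(x).
Try f_p = A*cos(x) + B*sin(x). Substituting and equating the coefficients of cos(x) and sin(x) gives A = 15/26, B = -5/13, so f_p = -5*sin(x)/13 + 15*cos(x)/26.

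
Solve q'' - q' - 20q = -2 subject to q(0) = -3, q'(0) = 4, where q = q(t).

Characteristic equation r² - r - 20 = 0 factors as (r + 4)(r - 5) = 0, so r = -4, 5.
Hence q_h = C1*exp(-4*t) + C2*exp(5*t).
For the particular solution try q_p = A0. Substituting and matching coefficients of each power of t gives A0 = 1/10, so q_p = 1/10.
General solution: q = 1/10 + C1*exp(-4*t) + C2*exp(5*t).
Apply the initial conditions: q(0) = 1/10 + C1 + C2 = -3 and q'(0) = -4*C1 + 5*C2 = 4. Solving gives C1 = -13/6, C2 = -14/15.

q = 1/10 - 14*exp(5*t)/15 - 13*exp(-4*t)/6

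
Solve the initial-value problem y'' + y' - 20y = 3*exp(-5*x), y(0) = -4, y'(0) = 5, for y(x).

y = -64*exp(-5*x)/27 - 44*exp(4*x)/27 - x*exp(-5*x)/3

Characteristic equation r² + r - 20 = 0 factors as (r + 5)(r - 4) = 0, so r = -5, 4.
Hence y_h = C1*exp(-5*x) + C2*exp(4*x).
Since exp(-5*x) solves the homogeneous equation (r = -5 is a root of multiplicity 1), multiply the trial by x. Try y_p = A*x*exp(-5*x). Substituting into the equation and dividing by exp(-5*x) gives A = -1/3, so y_p = -x*exp(-5*x)/3.
General solution: y = C1*exp(-5*x) + C2*exp(4*x) - x*exp(-5*x)/3.
Apply the initial conditions: y(0) = C1 + C2 = -4 and y'(0) = -1/3 - 5*C1 + 4*C2 = 5. Solving gives C1 = -64/27, C2 = -44/27.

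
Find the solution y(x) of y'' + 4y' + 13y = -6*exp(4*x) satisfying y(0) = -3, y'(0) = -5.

y = -2*exp(4*x)/15 - 43*cos(3*x)*exp(-2*x)/15 - 17*exp(-2*x)*sin(3*x)/5

Characteristic equation r² + 4r + 13 = 0 has discriminant (4)² - 4·(13) = -36 < 0, so r = -2 ± 3i.
Hence y_h = C1*cos(3*x)*exp(-2*x) + C2*exp(-2*x)*sin(3*x).
Try y_p = A*exp(4*x). Substituting into the equation and dividing by exp(4*x) gives A = -2/15, so y_p = -2*exp(4*x)/15.
General solution: y = -2*exp(4*x)/15 + C1*cos(3*x)*exp(-2*x) + C2*exp(-2*x)*sin(3*x).
Apply the initial conditions: y(0) = -2/15 + C1 = -3 and y'(0) = -8/15 - 2*C1 + 3*C2 = -5. Solving gives C1 = -43/15, C2 = -17/5.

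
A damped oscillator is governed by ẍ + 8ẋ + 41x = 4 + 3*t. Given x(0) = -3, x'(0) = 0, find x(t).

x = 140/1681 + 3*t/41 - 5183*cos(5*t)*exp(-4*t)/1681 - 4171*exp(-4*t)*sin(5*t)/1681

Characteristic equation r² + 8r + 41 = 0 has discriminant (8)² - 4·(41) = -100 < 0, so r = -4 ± 5i.
Hence x_h = C1*cos(5*t)*exp(-4*t) + C2*exp(-4*t)*sin(5*t).
For the particular solution try x_p = A0 + A1*t. Substituting and matching coefficients of each power of t gives A0 = 140/1681, A1 = 3/41, so x_p = 140/1681 + 3*t/41.
General solution: x = 140/1681 + 3*t/41 + C1*cos(5*t)*exp(-4*t) + C2*exp(-4*t)*sin(5*t).
Apply the initial conditions: x(0) = 140/1681 + C1 = -3 and x'(0) = 3/41 - 4*C1 + 5*C2 = 0. Solving gives C1 = -5183/1681, C2 = -4171/1681.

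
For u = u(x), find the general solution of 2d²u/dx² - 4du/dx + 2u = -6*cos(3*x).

Divide through by 2: u'' - 2u' + u = -3*cos(3*x).
Characteristic equation r² - 2r + 1 = 0 has discriminant (-2)² - 4·(1) = 0, so r = 1 is a repeated root.
Hence u_h = (C1 + C2*x)*exp(x).
Try u_p = A*cos(3*x) + B*sin(3*x). Substituting and equating the coefficients of cos(3x) and sin(3x) gives A = 6/25, B = 9/50, so u_p = 6*cos(3*x)/25 + 9*sin(3*x)/50.

u = 6*cos(3*x)/25 + 9*sin(3*x)/50 + C1*exp(x) + C2*x*exp(x)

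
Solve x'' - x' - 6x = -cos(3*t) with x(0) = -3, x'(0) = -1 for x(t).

Characteristic equation r² - r - 6 = 0 factors as (r - 3)(r + 2) = 0, so r = 3, -2.
Hence x_h = C1*exp(3*t) + C2*exp(-2*t).
Try x_p = A*cos(3*t) + B*sin(3*t). Substituting and equating the coefficients of cos(3t) and sin(3t) gives A = 5/78, B = 1/78, so x_p = sin(3*t)/78 + 5*cos(3*t)/78.
General solution: x = sin(3*t)/78 + 5*cos(3*t)/78 + C1*exp(3*t) + C2*exp(-2*t).
Apply the initial conditions: x(0) = 5/78 + C1 + C2 = -3 and x'(0) = 1/26 - 2*C2 + 3*C1 = -1. Solving gives C1 = -43/30, C2 = -106/65.

x = -106*exp(-2*t)/65 - 43*exp(3*t)/30 + sin(3*t)/78 + 5*cos(3*t)/78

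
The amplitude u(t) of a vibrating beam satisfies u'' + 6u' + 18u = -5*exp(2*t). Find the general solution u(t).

u = -5*exp(2*t)/34 + C1*cos(3*t)*exp(-3*t) + C2*exp(-3*t)*sin(3*t)

Characteristic equation r² + 6r + 18 = 0 has discriminant (6)² - 4·(18) = -36 < 0, so r = -3 ± 3i.
Hence u_h = C1*cos(3*t)*exp(-3*t) + C2*exp(-3*t)*sin(3*t).
Try u_p = A*exp(2*t). Substituting into the equation and dividing by exp(2*t) gives A = -5/34, so u_p = -5*exp(2*t)/34.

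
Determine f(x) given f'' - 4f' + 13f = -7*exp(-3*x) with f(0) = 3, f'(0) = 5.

f = -7*exp(-3*x)/34 - 23*exp(2*x)*sin(3*x)/34 + 109*cos(3*x)*exp(2*x)/34

Characteristic equation r² - 4r + 13 = 0 has discriminant (-4)² - 4·(13) = -36 < 0, so r = 2 ± 3i.
Hence f_h = C1*cos(3*x)*exp(2*x) + C2*exp(2*x)*sin(3*x).
Try f_p = A*exp(-3*x). Substituting into the equation and dividing by exp(-3*x) gives A = -7/34, so f_p = -7*exp(-3*x)/34.
General solution: f = -7*exp(-3*x)/34 + C1*cos(3*x)*exp(2*x) + C2*exp(2*x)*sin(3*x).
Apply the initial conditions: f(0) = -7/34 + C1 = 3 and f'(0) = 21/34 + 2*C1 + 3*C2 = 5. Solving gives C1 = 109/34, C2 = -23/34.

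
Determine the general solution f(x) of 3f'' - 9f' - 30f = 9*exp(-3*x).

f = 3*exp(-3*x)/8 + C1*exp(5*x) + C2*exp(-2*x)

Divide through by 3: f'' - 3f' - 10f = 3*exp(-3*x).
Characteristic equation r² - 3r - 10 = 0 factors as (r - 5)(r + 2) = 0, so r = 5, -2.
Hence f_h = C1*exp(5*x) + C2*exp(-2*x).
Try f_p = A*exp(-3*x). Substituting into the equation and dividing by exp(-3*x) gives A = 3/8, so f_p = 3*exp(-3*x)/8.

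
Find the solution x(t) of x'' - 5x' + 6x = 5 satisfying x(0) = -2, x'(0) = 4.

Characteristic equation r² - 5r + 6 = 0 factors as (r - 3)(r - 2) = 0, so r = 3, 2.
Hence x_h = C1*exp(3*t) + C2*exp(2*t).
For the particular solution try x_p = A0. Substituting and matching coefficients of each power of t gives A0 = 5/6, so x_p = 5/6.
General solution: x = 5/6 + C1*exp(3*t) + C2*exp(2*t).
Apply the initial conditions: x(0) = 5/6 + C1 + C2 = -2 and x'(0) = 2*C2 + 3*C1 = 4. Solving gives C1 = 29/3, C2 = -25/2.

x = 5/6 - 25*exp(2*t)/2 + 29*exp(3*t)/3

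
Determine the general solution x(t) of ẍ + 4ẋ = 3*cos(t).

Characteristic equation r² + 4r = 0 factors as (r + 4)r = 0, so r = -4, 0.
Hence x_h = C1*exp(-4*t) + C2.
Try x_p = A*cos(t) + B*sin(t). Substituting and equating the coefficients of cos(t) and sin(t) gives A = -3/17, B = 12/17, so x_p = -3*cos(t)/17 + 12*sin(t)/17.

x = C2 - 3*cos(t)/17 + 12*sin(t)/17 + C1*exp(-4*t)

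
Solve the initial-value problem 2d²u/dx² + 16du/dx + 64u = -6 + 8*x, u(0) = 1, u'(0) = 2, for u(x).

u = -1/8 + x/8 + 9*cos(4*x)*exp(-4*x)/8 + 51*exp(-4*x)*sin(4*x)/32

Divide through by 2: u'' + 8u' + 32u = -3 + 4*x.
Characteristic equation r² + 8r + 32 = 0 has discriminant (8)² - 4·(32) = -64 < 0, so r = -4 ± 4i.
Hence u_h = C1*cos(4*x)*exp(-4*x) + C2*exp(-4*x)*sin(4*x).
For the particular solution try u_p = A0 + A1*x. Substituting and matching coefficients of each power of x gives A0 = -1/8, A1 = 1/8, so u_p = -1/8 + x/8.
General solution: u = -1/8 + x/8 + C1*cos(4*x)*exp(-4*x) + C2*exp(-4*x)*sin(4*x).
Apply the initial conditions: u(0) = -1/8 + C1 = 1 and u'(0) = 1/8 - 4*C1 + 4*C2 = 2. Solving gives C1 = 9/8, C2 = 51/32.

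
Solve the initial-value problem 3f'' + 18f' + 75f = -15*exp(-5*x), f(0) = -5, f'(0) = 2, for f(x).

f = -exp(-5*x)/4 - 27*exp(-3*x)*sin(4*x)/8 - 19*cos(4*x)*exp(-3*x)/4

Divide through by 3: f'' + 6f' + 25f = -5*exp(-5*x).
Characteristic equation r² + 6r + 25 = 0 has discriminant (6)² - 4·(25) = -64 < 0, so r = -3 ± 4i.
Hence f_h = C1*cos(4*x)*exp(-3*x) + C2*exp(-3*x)*sin(4*x).
Try f_p = A*exp(-5*x). Substituting into the equation and dividing by exp(-5*x) gives A = -1/4, so f_p = -exp(-5*x)/4.
General solution: f = -exp(-5*x)/4 + C1*cos(4*x)*exp(-3*x) + C2*exp(-3*x)*sin(4*x).
Apply the initial conditions: f(0) = -1/4 + C1 = -5 and f'(0) = 5/4 - 3*C1 + 4*C2 = 2. Solving gives C1 = -19/4, C2 = -27/8.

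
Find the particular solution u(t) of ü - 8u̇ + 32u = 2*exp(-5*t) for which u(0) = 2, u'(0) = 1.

Characteristic equation r² - 8r + 32 = 0 has discriminant (-8)² - 4·(32) = -64 < 0, so r = 4 ± 4i.
Hence u_h = C1*cos(4*t)*exp(4*t) + C2*exp(4*t)*sin(4*t).
Try u_p = A*exp(-5*t). Substituting into the equation and dividing by exp(-5*t) gives A = 2/97, so u_p = 2*exp(-5*t)/97.
General solution: u = 2*exp(-5*t)/97 + C1*cos(4*t)*exp(4*t) + C2*exp(4*t)*sin(4*t).
Apply the initial conditions: u(0) = 2/97 + C1 = 2 and u'(0) = -10/97 + 4*C1 + 4*C2 = 1. Solving gives C1 = 192/97, C2 = -661/388.

u = 2*exp(-5*t)/97 - 661*exp(4*t)*sin(4*t)/388 + 192*cos(4*t)*exp(4*t)/97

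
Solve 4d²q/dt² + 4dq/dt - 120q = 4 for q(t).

q = -1/30 + C1*exp(5*t) + C2*exp(-6*t)

Divide through by 4: q'' + q' - 30q = 1.
Characteristic equation r² + r - 30 = 0 factors as (r - 5)(r + 6) = 0, so r = 5, -6.
Hence q_h = C1*exp(5*t) + C2*exp(-6*t).
For the particular solution try q_p = A0. Substituting and matching coefficients of each power of t gives A0 = -1/30, so q_p = -1/30.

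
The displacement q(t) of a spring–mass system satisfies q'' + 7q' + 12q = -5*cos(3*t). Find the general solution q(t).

Characteristic equation r² + 7r + 12 = 0 factors as (r + 4)(r + 3) = 0, so r = -4, -3.
Hence q_h = C1*exp(-4*t) + C2*exp(-3*t).
Try q_p = A*cos(3*t) + B*sin(3*t). Substituting and equating the coefficients of cos(3t) and sin(3t) gives A = -1/30, B = -7/30, so q_p = -7*sin(3*t)/30 - cos(3*t)/30.

q = -7*sin(3*t)/30 - cos(3*t)/30 + C1*exp(-4*t) + C2*exp(-3*t)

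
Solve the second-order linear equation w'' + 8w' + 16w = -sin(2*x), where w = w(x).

Characteristic equation r² + 8r + 16 = 0 has discriminant (8)² - 4·(16) = 0, so r = -4 is a repeated root.
Hence w_h = (C1 + C2*x)*exp(-4*x).
Try w_p = A*cos(2*x) + B*sin(2*x). Substituting and equating the coefficients of cos(2x) and sin(2x) gives A = 1/25, B = -3/100, so w_p = -3*sin(2*x)/100 + cos(2*x)/25.

w = -3*sin(2*x)/100 + cos(2*x)/25 + C1*exp(-4*x) + C2*x*exp(-4*x)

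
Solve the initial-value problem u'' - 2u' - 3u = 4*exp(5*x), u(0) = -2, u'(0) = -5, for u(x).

Characteristic equation r² - 2r - 3 = 0 factors as (r + 1)(r - 3) = 0, so r = -1, 3.
Hence u_h = C1*exp(-x) + C2*exp(3*x).
Try u_p = A*exp(5*x). Substituting into the equation and dividing by exp(5*x) gives A = 1/3, so u_p = exp(5*x)/3.
General solution: u = exp(5*x)/3 + C1*exp(-x) + C2*exp(3*x).
Apply the initial conditions: u(0) = 1/3 + C1 + C2 = -2 and u'(0) = 5/3 - C1 + 3*C2 = -5. Solving gives C1 = -1/12, C2 = -9/4.

u = -9*exp(3*x)/4 - exp(-x)/12 + exp(5*x)/3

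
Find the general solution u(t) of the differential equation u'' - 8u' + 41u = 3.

u = 3/41 + C1*cos(5*t)*exp(4*t) + C2*exp(4*t)*sin(5*t)

Characteristic equation r² - 8r + 41 = 0 has discriminant (-8)² - 4·(41) = -100 < 0, so r = 4 ± 5i.
Hence u_h = C1*cos(5*t)*exp(4*t) + C2*exp(4*t)*sin(5*t).
For the particular solution try u_p = A0. Substituting and matching coefficients of each power of t gives A0 = 3/41, so u_p = 3/41.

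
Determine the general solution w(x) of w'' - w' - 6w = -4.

w = 2/3 + C1*exp(3*x) + C2*exp(-2*x)

Characteristic equation r² - r - 6 = 0 factors as (r - 3)(r + 2) = 0, so r = 3, -2.
Hence w_h = C1*exp(3*x) + C2*exp(-2*x).
For the particular solution try w_p = A0. Substituting and matching coefficients of each power of x gives A0 = 2/3, so w_p = 2/3.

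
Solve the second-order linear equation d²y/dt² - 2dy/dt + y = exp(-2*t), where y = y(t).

y = exp(-2*t)/9 + C1*exp(t) + C2*t*exp(t)

Characteristic equation r² - 2r + 1 = 0 has discriminant (-2)² - 4·(1) = 0, so r = 1 is a repeated root.
Hence y_h = (C1 + C2*t)*exp(t).
Try y_p = A*exp(-2*t). Substituting into the equation and dividing by exp(-2*t) gives A = 1/9, so y_p = exp(-2*t)/9.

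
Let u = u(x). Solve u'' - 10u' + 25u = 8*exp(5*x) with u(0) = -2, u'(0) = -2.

u = -2*exp(5*x) + 4*x**2*exp(5*x) + 8*x*exp(5*x)

Characteristic equation r² - 10r + 25 = 0 has discriminant (-10)² - 4·(25) = 0, so r = 5 is a repeated root.
Hence u_h = (C1 + C2*x)*exp(5*x).
Since exp(5*x) solves the homogeneous equation (r = 5 is a root of multiplicity 2), multiply the trial by x^2. Try u_p = A*x^2*exp(5*x). Substituting into the equation and dividing by exp(5*x) gives A = 4, so u_p = 4*x^2*exp(5*x).
General solution: u = C1*exp(5*x) + 4*x^2*exp(5*x) + C2*x*exp(5*x).
Apply the initial conditions: u(0) = C1 = -2 and u'(0) = C2 + 5*C1 = -2. Solving gives C1 = -2, C2 = 8.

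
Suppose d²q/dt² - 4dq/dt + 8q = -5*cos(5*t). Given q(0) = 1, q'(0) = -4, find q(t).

Characteristic equation r² - 4r + 8 = 0 has discriminant (-4)² - 4·(8) = -16 < 0, so r = 2 ± 2i.
Hence q_h = C1*cos(2*t)*exp(2*t) + C2*exp(2*t)*sin(2*t).
Try q_p = A*cos(5*t) + B*sin(5*t). Substituting and equating the coefficients of cos(5t) and sin(5t) gives A = 85/689, B = 100/689, so q_p = 85*cos(5*t)/689 + 100*sin(5*t)/689.
General solution: q = 85*cos(5*t)/689 + 100*sin(5*t)/689 + C1*cos(2*t)*exp(2*t) + C2*exp(2*t)*sin(2*t).
Apply the initial conditions: q(0) = 85/689 + C1 = 1 and q'(0) = 500/689 + 2*C1 + 2*C2 = -4. Solving gives C1 = 604/689, C2 = -2232/689.

q = 85*cos(5*t)/689 + 100*sin(5*t)/689 - 2232*exp(2*t)*sin(2*t)/689 + 604*cos(2*t)*exp(2*t)/689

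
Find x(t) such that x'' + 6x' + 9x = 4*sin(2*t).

x = -48*cos(2*t)/169 + 20*sin(2*t)/169 + C1*exp(-3*t) + C2*t*exp(-3*t)

Characteristic equation r² + 6r + 9 = 0 has discriminant (6)² - 4·(9) = 0, so r = -3 is a repeated root.
Hence x_h = (C1 + C2*t)*exp(-3*t).
Try x_p = A*cos(2*t) + B*sin(2*t). Substituting and equating the coefficients of cos(2t) and sin(2t) gives A = -48/169, B = 20/169, so x_p = -48*cos(2*t)/169 + 20*sin(2*t)/169.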